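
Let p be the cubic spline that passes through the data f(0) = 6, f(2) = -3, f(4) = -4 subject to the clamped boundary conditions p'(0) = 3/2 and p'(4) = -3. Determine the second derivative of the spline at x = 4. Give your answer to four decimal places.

Let σ_i = p''(x_i). Step sizes h_i = 2, 2; slopes of the chords Δ_i = (y_(i+1) - y_i)/h_i = -9/2, -1/2.
  2·σ_0 + 8·σ_1 + 2·σ_2 = 6(Δ_1 - Δ_0) = 24
Clamped end conditions give two more equations: 2h_0·σ_0 + h_0·σ_1 = 6(Δ_0 - p'(0)) = -36 and h_1·σ_1 + 2h_1·σ_2 = 6(p'(4) - Δ_1) = -15.
Forward elimination and back-substitution give σ_0 = -105/8, σ_1 = 33/4, σ_2 = -63/8.

-7.8750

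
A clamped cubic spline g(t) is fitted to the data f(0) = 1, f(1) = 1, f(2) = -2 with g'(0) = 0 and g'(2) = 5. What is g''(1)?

-14

With M_i denoting the second derivative at x_i, h_i = 1, 1, and Δ_i = (y_(i+1) − y_i)/h_i = 0, -3:
  1·M_0 + 4·M_1 + 1·M_2 = 6(Δ_1 - Δ_0) = -18
Clamped end conditions give two more equations: 2h_0·M_0 + h_0·M_1 = 6(Δ_0 - g'(0)) = 0 and h_1·M_1 + 2h_1·M_2 = 6(g'(2) - Δ_1) = 48.
Hence M_0 = 7, M_1 = -14, M_2 = 31.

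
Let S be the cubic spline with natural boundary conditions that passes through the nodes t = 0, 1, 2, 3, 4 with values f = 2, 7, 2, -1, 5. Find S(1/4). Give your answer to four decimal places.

With m_i denoting the second derivative at x_i, h_i = 1, 1, 1, 1, and Δ_i = (y_(i+1) − y_i)/h_i = 5, -5, -3, 6:
  1·m_0 + 4·m_1 + 1·m_2 = 6(Δ_1 - Δ_0) = -60
  1·m_1 + 4·m_2 + 1·m_3 = 6(Δ_2 - Δ_1) = 12
  1·m_2 + 4·m_3 + 1·m_4 = 6(Δ_3 - Δ_2) = 54
Natural end conditions: m_0 = m_4 = 0.
Solving: m_0 = 0, m_1 = -447/28, m_2 = 27/7, m_3 = 351/28, m_4 = 0.
On [0, 1], S(t) = 2 + 429/56·t + 0·t² - 149/56·t³.
With t = 1/4: S(1/4) = 13883/3584.

3.8736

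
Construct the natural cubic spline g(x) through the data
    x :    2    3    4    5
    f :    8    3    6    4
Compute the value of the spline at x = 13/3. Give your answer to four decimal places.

Let M_i = g''(x_i). Step sizes h_i = 1, 1, 1; slopes of the chords Δ_i = (y_(i+1) - y_i)/h_i = -5, 3, -2.
  1·M_0 + 4·M_1 + 1·M_2 = 6(Δ_1 - Δ_0) = 48
  1·M_1 + 4·M_2 + 1·M_3 = 6(Δ_2 - Δ_1) = -30
Natural end conditions: M_0 = M_3 = 0.
Solving the tridiagonal system: M_0 = 0, M_1 = 74/5, M_2 = -56/5, M_3 = 0.
On [4, 5], g(x) = 6 + 26/15·(x - 4) - 28/5·(x - 4)² + 28/15·(x - 4)³.
With (x - 4) = 1/3: g(13/3) = 488/81.

6.0247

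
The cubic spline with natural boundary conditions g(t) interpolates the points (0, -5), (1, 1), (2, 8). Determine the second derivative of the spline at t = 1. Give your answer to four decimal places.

1.5000

Write σ_i for g''(x_i). With h_i = 1, 1 and divided differences Δ_i = 6, 7, the continuity of g' gives the tridiagonal system
  1·σ_0 + 4·σ_1 + 1·σ_2 = 6(Δ_1 - Δ_0) = 6
Natural end conditions: σ_0 = σ_2 = 0.
Solving: σ_0 = 0, σ_1 = 3/2, σ_2 = 0.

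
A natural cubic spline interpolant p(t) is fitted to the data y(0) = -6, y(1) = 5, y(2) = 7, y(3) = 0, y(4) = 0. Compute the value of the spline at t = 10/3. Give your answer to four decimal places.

-0.8730

Let m_i = p''(x_i). Step sizes h_i = 1, 1, 1, 1; slopes of the chords Δ_i = (y_(i+1) - y_i)/h_i = 11, 2, -7, 0.
  1·m_0 + 4·m_1 + 1·m_2 = 6(Δ_1 - Δ_0) = -54
  1·m_1 + 4·m_2 + 1·m_3 = 6(Δ_2 - Δ_1) = -54
  1·m_2 + 4·m_3 + 1·m_4 = 6(Δ_3 - Δ_2) = 42
Natural end conditions: m_0 = m_4 = 0.
Forward elimination and back-substitution give m_0 = 0, m_1 = -69/7, m_2 = -102/7, m_3 = 99/7, m_4 = 0.
On [3, 4], p(t) = 0 - 33/7·(t - 3) + 99/14·(t - 3)² - 33/14·(t - 3)³.
With (t - 3) = 1/3: p(10/3) = -55/63.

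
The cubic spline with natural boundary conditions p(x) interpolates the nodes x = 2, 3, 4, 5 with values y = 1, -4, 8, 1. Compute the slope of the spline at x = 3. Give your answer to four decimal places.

6.6000

With M_i denoting the second derivative at x_i, h_i = 1, 1, 1, and Δ_i = (y_(i+1) − y_i)/h_i = -5, 12, -7:
  1·M_0 + 4·M_1 + 1·M_2 = 6(Δ_1 - Δ_0) = 102
  1·M_1 + 4·M_2 + 1·M_3 = 6(Δ_2 - Δ_1) = -114
Natural end conditions: M_0 = M_3 = 0.
Solving the tridiagonal system: M_0 = 0, M_1 = 174/5, M_2 = -186/5, M_3 = 0.
On [3, 4], p'(x) = b_1 + 2c_1·(x - 3) + 3d_1·(x - 3)² with b_1 = Δ_1 - h_1(2M_1 + M_2)/6 = 33/5, c_1 = M_1/2 = 87/5, d_1 = (M_2 - M_1)/(6h_1) = -12. So p'(3) = 33/5.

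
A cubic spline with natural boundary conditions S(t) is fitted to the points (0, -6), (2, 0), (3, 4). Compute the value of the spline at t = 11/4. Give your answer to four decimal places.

Put M_i = S'' at the i-th knot. Here h = (2, 1) and Δ = (3, 4), so the interior equations h_(i-1)·M_(i-1) + 2(h_(i-1)+h_i)·M_i + h_i·M_(i+1) = 6(Δ_i − Δ_(i-1)) read
  2·M_0 + 6·M_1 + 1·M_2 = 6(Δ_1 - Δ_0) = 6
Natural end conditions: M_0 = M_2 = 0.
Hence M_0 = 0, M_1 = 1, M_2 = 0.
On [2, 3], S(t) = 0 + 11/3·(t - 2) + 1/2·(t - 2)² - 1/6·(t - 2)³.
With (t - 2) = 3/4: S(11/4) = 379/128.

2.9609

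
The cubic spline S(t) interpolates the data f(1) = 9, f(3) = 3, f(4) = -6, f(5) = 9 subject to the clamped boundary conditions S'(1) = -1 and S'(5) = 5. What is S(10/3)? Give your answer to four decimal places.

With M_i denoting the second derivative at x_i, h_i = 2, 1, 1, and Δ_i = (y_(i+1) − y_i)/h_i = -3, -9, 15:
  2·M_0 + 6·M_1 + 1·M_2 = 6(Δ_1 - Δ_0) = -36
  1·M_1 + 4·M_2 + 1·M_3 = 6(Δ_2 - Δ_1) = 144
Clamped end conditions give two more equations: 2h_0·M_0 + h_0·M_1 = 6(Δ_0 - S'(1)) = -12 and h_2·M_2 + 2h_2·M_3 = 6(S'(5) - Δ_2) = -60.
Solving the tridiagonal system: M_0 = 60/11, M_1 = -186/11, M_2 = 600/11, M_3 = -630/11.
On [3, 4], S(t) = 3 - 137/11·(t - 3) - 93/11·(t - 3)² + 131/11·(t - 3)³.
With (t - 3) = 1/3: S(10/3) = -490/297.

-1.6498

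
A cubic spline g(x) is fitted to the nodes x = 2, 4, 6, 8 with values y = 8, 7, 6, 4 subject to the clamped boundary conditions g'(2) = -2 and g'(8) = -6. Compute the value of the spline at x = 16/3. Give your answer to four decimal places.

With σ_i denoting the second derivative at x_i, h_i = 2, 2, 2, and Δ_i = (y_(i+1) − y_i)/h_i = -1/2, -1/2, -1:
  2·σ_0 + 8·σ_1 + 2·σ_2 = 6(Δ_1 - Δ_0) = 0
  2·σ_1 + 8·σ_2 + 2·σ_3 = 6(Δ_2 - Δ_1) = -3
Clamped end conditions give two more equations: 2h_0·σ_0 + h_0·σ_1 = 6(Δ_0 - g'(2)) = 9 and h_2·σ_2 + 2h_2·σ_3 = 6(g'(8) - Δ_2) = -30.
Solving: σ_0 = 43/15, σ_1 = -37/30, σ_2 = 31/15, σ_3 = -128/15.
On [4, 6], g(x) = 7 - 11/30·(x - 4) - 37/60·(x - 4)² + 11/40·(x - 4)³.
With (x - 4) = 4/3: g(16/3) = 91/15.

6.0667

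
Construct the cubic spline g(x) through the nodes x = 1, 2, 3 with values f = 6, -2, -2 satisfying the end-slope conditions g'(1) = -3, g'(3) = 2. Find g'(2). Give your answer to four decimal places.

Let m_i = g''(x_i). Step sizes h_i = 1, 1; slopes of the chords Δ_i = (y_(i+1) - y_i)/h_i = -8, 0.
  1·m_0 + 4·m_1 + 1·m_2 = 6(Δ_1 - Δ_0) = 48
Clamped end conditions give two more equations: 2h_0·m_0 + h_0·m_1 = 6(Δ_0 - g'(1)) = -30 and h_1·m_1 + 2h_1·m_2 = 6(g'(3) - Δ_1) = 12.
Hence m_0 = -49/2, m_1 = 19, m_2 = -7/2.
On [2, 3], g'(x) = b_1 + 2c_1·(x - 2) + 3d_1·(x - 2)² with b_1 = Δ_1 - h_1(2m_1 + m_2)/6 = -23/4, c_1 = m_1/2 = 19/2, d_1 = (m_2 - m_1)/(6h_1) = -15/4. So g'(2) = -23/4.

-5.7500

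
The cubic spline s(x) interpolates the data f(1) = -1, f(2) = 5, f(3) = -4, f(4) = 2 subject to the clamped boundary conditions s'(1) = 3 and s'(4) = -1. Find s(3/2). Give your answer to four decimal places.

2.7083

Let M_i = s''(x_i). Step sizes h_i = 1, 1, 1; slopes of the chords Δ_i = (y_(i+1) - y_i)/h_i = 6, -9, 6.
  1·M_0 + 4·M_1 + 1·M_2 = 6(Δ_1 - Δ_0) = -90
  1·M_1 + 4·M_2 + 1·M_3 = 6(Δ_2 - Δ_1) = 90
Clamped end conditions give two more equations: 2h_0·M_0 + h_0·M_1 = 6(Δ_0 - s'(1)) = 18 and h_2·M_2 + 2h_2·M_3 = 6(s'(4) - Δ_2) = -42.
Solving the tridiagonal system: M_0 = 88/3, M_1 = -122/3, M_2 = 130/3, M_3 = -128/3.
On [1, 2], s(x) = -1 + 3·(x - 1) + 44/3·(x - 1)² - 35/3·(x - 1)³.
With (x - 1) = 1/2: s(3/2) = 65/24.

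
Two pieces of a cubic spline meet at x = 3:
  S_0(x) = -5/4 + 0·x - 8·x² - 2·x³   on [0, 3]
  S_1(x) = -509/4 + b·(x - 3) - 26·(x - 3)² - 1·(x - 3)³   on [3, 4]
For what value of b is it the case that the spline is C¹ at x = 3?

S_0'(x) = 0 - 16·x - 6·x², so S_0'(3) = -102. On the right, S_1'(3) = b, so b = -102.

-102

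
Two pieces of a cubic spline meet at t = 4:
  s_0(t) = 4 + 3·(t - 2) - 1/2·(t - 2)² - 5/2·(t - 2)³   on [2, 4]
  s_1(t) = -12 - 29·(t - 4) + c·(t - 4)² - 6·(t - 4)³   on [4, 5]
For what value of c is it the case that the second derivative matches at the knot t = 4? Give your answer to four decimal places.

-15.5000

s_0''(t) = -1 - 15·(t - 2), so s_0''(4) = -31. On the right, s_1''(4) = 2c, so c = -31/2.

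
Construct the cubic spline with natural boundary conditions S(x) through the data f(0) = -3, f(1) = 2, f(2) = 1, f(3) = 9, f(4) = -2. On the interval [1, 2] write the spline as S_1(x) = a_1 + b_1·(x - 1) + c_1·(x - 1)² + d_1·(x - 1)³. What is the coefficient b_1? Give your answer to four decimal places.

-0.1786

Put M_i = S'' at the i-th knot. Here h = (1, 1, 1, 1) and Δ = (5, -1, 8, -11), so the interior equations h_(i-1)·M_(i-1) + 2(h_(i-1)+h_i)·M_i + h_i·M_(i+1) = 6(Δ_i − Δ_(i-1)) read
  1·M_0 + 4·M_1 + 1·M_2 = 6(Δ_1 - Δ_0) = -36
  1·M_1 + 4·M_2 + 1·M_3 = 6(Δ_2 - Δ_1) = 54
  1·M_2 + 4·M_3 + 1·M_4 = 6(Δ_3 - Δ_2) = -114
Natural end conditions: M_0 = M_4 = 0.
Solving: M_0 = 0, M_1 = -435/28, M_2 = 183/7, M_3 = -981/28, M_4 = 0.
On [1, 2], with S_1(x) = a_1 + b_1·(x - 1) + c_1·(x - 1)² + d_1·(x - 1)³: c_1 = M_1/2 = -435/56, d_1 = (M_2 - M_1)/(6h_1) = 389/56, b_1 = Δ_1 - h_1(2M_1 + M_2)/6 = -5/28.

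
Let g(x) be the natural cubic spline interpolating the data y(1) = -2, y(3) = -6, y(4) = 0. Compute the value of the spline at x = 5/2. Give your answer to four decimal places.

Let M_i = g''(x_i). Step sizes h_i = 2, 1; slopes of the chords Δ_i = (y_(i+1) - y_i)/h_i = -2, 6.
  2·M_0 + 6·M_1 + 1·M_2 = 6(Δ_1 - Δ_0) = 48
Natural end conditions: M_0 = M_2 = 0.
Solving: M_0 = 0, M_1 = 8, M_2 = 0.
On [1, 3], g(x) = -2 - 14/3·(x - 1) + 0·(x - 1)² + 2/3·(x - 1)³.
With (x - 1) = 3/2: g(5/2) = -27/4.

-6.7500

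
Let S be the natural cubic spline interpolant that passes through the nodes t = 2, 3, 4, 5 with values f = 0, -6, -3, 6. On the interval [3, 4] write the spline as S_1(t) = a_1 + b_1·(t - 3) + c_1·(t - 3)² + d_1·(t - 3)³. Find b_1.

-2

With M_i denoting the second derivative at x_i, h_i = 1, 1, 1, and Δ_i = (y_(i+1) − y_i)/h_i = -6, 3, 9:
  1·M_0 + 4·M_1 + 1·M_2 = 6(Δ_1 - Δ_0) = 54
  1·M_1 + 4·M_2 + 1·M_3 = 6(Δ_2 - Δ_1) = 36
Natural end conditions: M_0 = M_3 = 0.
Forward elimination and back-substitution give M_0 = 0, M_1 = 12, M_2 = 6, M_3 = 0.
On [3, 4], with S_1(t) = a_1 + b_1·(t - 3) + c_1·(t - 3)² + d_1·(t - 3)³: c_1 = M_1/2 = 6, d_1 = (M_2 - M_1)/(6h_1) = -1, b_1 = Δ_1 - h_1(2M_1 + M_2)/6 = -2.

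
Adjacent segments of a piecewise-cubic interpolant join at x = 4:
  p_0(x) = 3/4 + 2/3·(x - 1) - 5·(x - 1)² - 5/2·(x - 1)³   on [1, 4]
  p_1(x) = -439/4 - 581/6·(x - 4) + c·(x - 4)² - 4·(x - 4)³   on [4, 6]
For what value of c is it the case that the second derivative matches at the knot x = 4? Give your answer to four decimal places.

-27.5000

p_0''(x) = -10 - 15·(x - 1), so p_0''(4) = -55. On the right, p_1''(4) = 2c, so c = -55/2.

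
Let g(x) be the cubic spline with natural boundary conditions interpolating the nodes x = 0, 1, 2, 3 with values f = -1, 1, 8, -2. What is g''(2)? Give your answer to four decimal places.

-29.2000

Let M_i = g''(x_i). Step sizes h_i = 1, 1, 1; slopes of the chords Δ_i = (y_(i+1) - y_i)/h_i = 2, 7, -10.
  1·M_0 + 4·M_1 + 1·M_2 = 6(Δ_1 - Δ_0) = 30
  1·M_1 + 4·M_2 + 1·M_3 = 6(Δ_2 - Δ_1) = -102
Natural end conditions: M_0 = M_3 = 0.
Solving: M_0 = 0, M_1 = 74/5, M_2 = -146/5, M_3 = 0.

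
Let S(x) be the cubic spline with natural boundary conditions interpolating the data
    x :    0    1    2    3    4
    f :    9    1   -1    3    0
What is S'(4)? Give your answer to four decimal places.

Let σ_i = S''(x_i). Step sizes h_i = 1, 1, 1, 1; slopes of the chords Δ_i = (y_(i+1) - y_i)/h_i = -8, -2, 4, -3.
  1·σ_0 + 4·σ_1 + 1·σ_2 = 6(Δ_1 - Δ_0) = 36
  1·σ_1 + 4·σ_2 + 1·σ_3 = 6(Δ_2 - Δ_1) = 36
  1·σ_2 + 4·σ_3 + 1·σ_4 = 6(Δ_3 - Δ_2) = -42
Natural end conditions: σ_0 = σ_4 = 0.
Solving: σ_0 = 0, σ_1 = 177/28, σ_2 = 75/7, σ_3 = -369/28, σ_4 = 0.
On [3, 4], S'(x) = b_3 + 2c_3·(x - 3) + 3d_3·(x - 3)² with b_3 = Δ_3 - h_3(2σ_3 + σ_4)/6 = 39/28, c_3 = σ_3/2 = -369/56, d_3 = (σ_4 - σ_3)/(6h_3) = 123/56. So S'(4) = -291/56.

-5.1964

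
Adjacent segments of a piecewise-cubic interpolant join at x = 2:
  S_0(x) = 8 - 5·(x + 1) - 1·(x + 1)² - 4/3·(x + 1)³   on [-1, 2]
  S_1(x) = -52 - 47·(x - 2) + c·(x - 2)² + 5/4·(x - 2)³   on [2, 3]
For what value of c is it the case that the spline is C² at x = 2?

S_0''(x) = -2 - 8·(x + 1), so S_0''(2) = -26. On the right, S_1''(2) = 2c, so c = -13.

-13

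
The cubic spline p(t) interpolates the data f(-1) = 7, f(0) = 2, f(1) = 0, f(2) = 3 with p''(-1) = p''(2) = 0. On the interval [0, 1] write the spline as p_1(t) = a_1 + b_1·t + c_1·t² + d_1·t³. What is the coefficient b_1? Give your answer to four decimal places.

-4.0667

Let σ_i = p''(x_i). Step sizes h_i = 1, 1, 1; slopes of the chords Δ_i = (y_(i+1) - y_i)/h_i = -5, -2, 3.
  1·σ_0 + 4·σ_1 + 1·σ_2 = 6(Δ_1 - Δ_0) = 18
  1·σ_1 + 4·σ_2 + 1·σ_3 = 6(Δ_2 - Δ_1) = 30
Natural end conditions: σ_0 = σ_3 = 0.
Solving: σ_0 = 0, σ_1 = 14/5, σ_2 = 34/5, σ_3 = 0.
On [0, 1], with p_1(t) = a_1 + b_1·t + c_1·t² + d_1·t³: c_1 = σ_1/2 = 7/5, d_1 = (σ_2 - σ_1)/(6h_1) = 2/3, b_1 = Δ_1 - h_1(2σ_1 + σ_2)/6 = -61/15.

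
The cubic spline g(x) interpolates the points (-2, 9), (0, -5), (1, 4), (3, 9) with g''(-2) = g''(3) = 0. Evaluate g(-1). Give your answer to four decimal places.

Put M_i = g'' at the i-th knot. Here h = (2, 1, 2) and Δ = (-7, 9, 5/2), so the interior equations h_(i-1)·M_(i-1) + 2(h_(i-1)+h_i)·M_i + h_i·M_(i+1) = 6(Δ_i − Δ_(i-1)) read
  2·M_0 + 6·M_1 + 1·M_2 = 6(Δ_1 - Δ_0) = 96
  1·M_1 + 6·M_2 + 2·M_3 = 6(Δ_2 - Δ_1) = -39
Natural end conditions: M_0 = M_3 = 0.
Solving: M_0 = 0, M_1 = 123/7, M_2 = -66/7, M_3 = 0.
On [-2, 0], g(x) = 9 - 90/7·(x + 2) + 0·(x + 2)² + 41/28·(x + 2)³.
With (x + 2) = 1: g(-1) = -67/28.

-2.3929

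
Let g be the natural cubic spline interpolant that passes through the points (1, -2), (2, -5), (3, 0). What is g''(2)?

12

With M_i denoting the second derivative at x_i, h_i = 1, 1, and Δ_i = (y_(i+1) − y_i)/h_i = -3, 5:
  1·M_0 + 4·M_1 + 1·M_2 = 6(Δ_1 - Δ_0) = 48
Natural end conditions: M_0 = M_2 = 0.
Solving the tridiagonal system: M_0 = 0, M_1 = 12, M_2 = 0.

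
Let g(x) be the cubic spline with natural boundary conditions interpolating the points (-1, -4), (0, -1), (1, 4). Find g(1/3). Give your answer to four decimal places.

Let σ_i = g''(x_i). Step sizes h_i = 1, 1; slopes of the chords Δ_i = (y_(i+1) - y_i)/h_i = 3, 5.
  1·σ_0 + 4·σ_1 + 1·σ_2 = 6(Δ_1 - Δ_0) = 12
Natural end conditions: σ_0 = σ_2 = 0.
Solving: σ_0 = 0, σ_1 = 3, σ_2 = 0.
On [0, 1], g(x) = -1 + 4·x + 3/2·x² - 1/2·x³.
With x = 1/3: g(1/3) = 13/27.

0.4815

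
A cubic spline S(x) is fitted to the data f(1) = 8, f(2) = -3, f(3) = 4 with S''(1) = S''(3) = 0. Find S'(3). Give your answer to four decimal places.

11.5000

Write M_i for S''(x_i). With h_i = 1, 1 and divided differences Δ_i = -11, 7, the continuity of S' gives the tridiagonal system
  1·M_0 + 4·M_1 + 1·M_2 = 6(Δ_1 - Δ_0) = 108
Natural end conditions: M_0 = M_2 = 0.
Hence M_0 = 0, M_1 = 27, M_2 = 0.
On [2, 3], S'(x) = b_1 + 2c_1·(x - 2) + 3d_1·(x - 2)² with b_1 = Δ_1 - h_1(2M_1 + M_2)/6 = -2, c_1 = M_1/2 = 27/2, d_1 = (M_2 - M_1)/(6h_1) = -9/2. So S'(3) = 23/2.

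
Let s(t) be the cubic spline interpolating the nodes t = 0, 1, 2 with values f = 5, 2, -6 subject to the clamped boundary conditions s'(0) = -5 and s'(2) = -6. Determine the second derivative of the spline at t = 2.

Let m_i = s''(x_i). Step sizes h_i = 1, 1; slopes of the chords Δ_i = (y_(i+1) - y_i)/h_i = -3, -8.
  1·m_0 + 4·m_1 + 1·m_2 = 6(Δ_1 - Δ_0) = -30
Clamped end conditions give two more equations: 2h_0·m_0 + h_0·m_1 = 6(Δ_0 - s'(0)) = 12 and h_1·m_1 + 2h_1·m_2 = 6(s'(2) - Δ_1) = 12.
Hence m_0 = 13, m_1 = -14, m_2 = 13.

13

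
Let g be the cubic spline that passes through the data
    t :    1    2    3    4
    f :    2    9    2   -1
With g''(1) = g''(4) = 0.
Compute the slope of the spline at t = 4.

Put σ_i = g'' at the i-th knot. Here h = (1, 1, 1) and Δ = (7, -7, -3), so the interior equations h_(i-1)·σ_(i-1) + 2(h_(i-1)+h_i)·σ_i + h_i·σ_(i+1) = 6(Δ_i − Δ_(i-1)) read
  1·σ_0 + 4·σ_1 + 1·σ_2 = 6(Δ_1 - Δ_0) = -84
  1·σ_1 + 4·σ_2 + 1·σ_3 = 6(Δ_2 - Δ_1) = 24
Natural end conditions: σ_0 = σ_3 = 0.
Solving the tridiagonal system: σ_0 = 0, σ_1 = -24, σ_2 = 12, σ_3 = 0.
On [3, 4], g'(t) = b_2 + 2c_2·(t - 3) + 3d_2·(t - 3)² with b_2 = Δ_2 - h_2(2σ_2 + σ_3)/6 = -7, c_2 = σ_2/2 = 6, d_2 = (σ_3 - σ_2)/(6h_2) = -2. So g'(4) = -1.

-1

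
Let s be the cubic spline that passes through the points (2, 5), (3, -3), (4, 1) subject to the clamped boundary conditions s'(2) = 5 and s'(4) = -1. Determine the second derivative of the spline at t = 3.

42

Let m_i = s''(x_i). Step sizes h_i = 1, 1; slopes of the chords Δ_i = (y_(i+1) - y_i)/h_i = -8, 4.
  1·m_0 + 4·m_1 + 1·m_2 = 6(Δ_1 - Δ_0) = 72
Clamped end conditions give two more equations: 2h_0·m_0 + h_0·m_1 = 6(Δ_0 - s'(2)) = -78 and h_1·m_1 + 2h_1·m_2 = 6(s'(4) - Δ_1) = -30.
Forward elimination and back-substitution give m_0 = -60, m_1 = 42, m_2 = -36.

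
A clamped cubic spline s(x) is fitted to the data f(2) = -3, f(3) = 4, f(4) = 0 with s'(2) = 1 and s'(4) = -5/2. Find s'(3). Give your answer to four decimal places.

2.6250

Write m_i for s''(x_i). With h_i = 1, 1 and divided differences Δ_i = 7, -4, the continuity of s' gives the tridiagonal system
  1·m_0 + 4·m_1 + 1·m_2 = 6(Δ_1 - Δ_0) = -66
Clamped end conditions give two more equations: 2h_0·m_0 + h_0·m_1 = 6(Δ_0 - s'(2)) = 36 and h_1·m_1 + 2h_1·m_2 = 6(s'(4) - Δ_1) = 9.
Forward elimination and back-substitution give m_0 = 131/4, m_1 = -59/2, m_2 = 77/4.
On [3, 4], s'(x) = b_1 + 2c_1·(x - 3) + 3d_1·(x - 3)² with b_1 = Δ_1 - h_1(2m_1 + m_2)/6 = 21/8, c_1 = m_1/2 = -59/4, d_1 = (m_2 - m_1)/(6h_1) = 65/8. So s'(3) = 21/8.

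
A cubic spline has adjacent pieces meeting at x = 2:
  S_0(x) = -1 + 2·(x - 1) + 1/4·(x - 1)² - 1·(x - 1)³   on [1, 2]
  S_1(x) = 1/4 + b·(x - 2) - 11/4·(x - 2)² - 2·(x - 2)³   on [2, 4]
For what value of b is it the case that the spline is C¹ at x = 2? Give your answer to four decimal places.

S_0'(x) = 2 + 1/2·(x - 1) - 3·(x - 1)², so S_0'(2) = -1/2. On the right, S_1'(2) = b, so b = -1/2.

-0.5000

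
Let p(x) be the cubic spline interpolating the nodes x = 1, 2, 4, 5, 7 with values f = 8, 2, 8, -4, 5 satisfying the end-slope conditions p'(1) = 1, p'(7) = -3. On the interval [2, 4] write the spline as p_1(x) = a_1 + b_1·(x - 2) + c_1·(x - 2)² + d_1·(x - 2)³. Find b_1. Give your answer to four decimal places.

-3.5538

Put M_i = p'' at the i-th knot. Here h = (1, 2, 1, 2) and Δ = (-6, 3, -12, 9/2), so the interior equations h_(i-1)·M_(i-1) + 2(h_(i-1)+h_i)·M_i + h_i·M_(i+1) = 6(Δ_i − Δ_(i-1)) read
  1·M_0 + 6·M_1 + 2·M_2 = 6(Δ_1 - Δ_0) = 54
  2·M_1 + 6·M_2 + 1·M_3 = 6(Δ_2 - Δ_1) = -90
  1·M_2 + 6·M_3 + 2·M_4 = 6(Δ_3 - Δ_2) = 99
Clamped end conditions give two more equations: 2h_0·M_0 + h_0·M_1 = 6(Δ_0 - p'(1)) = -42 and h_3·M_3 + 2h_3·M_4 = 6(p'(7) - Δ_3) = -45.
Solving: M_0 = -3059/93, M_1 = 2212/93, M_2 = -5191/186, M_3 = 2779/93, M_4 = -9743/372.
On [2, 4], with p_1(x) = a_1 + b_1·(x - 2) + c_1·(x - 2)² + d_1·(x - 2)³: c_1 = M_1/2 = 1106/93, d_1 = (M_2 - M_1)/(6h_1) = -3205/744, b_1 = Δ_1 - h_1(2M_1 + M_2)/6 = -661/186.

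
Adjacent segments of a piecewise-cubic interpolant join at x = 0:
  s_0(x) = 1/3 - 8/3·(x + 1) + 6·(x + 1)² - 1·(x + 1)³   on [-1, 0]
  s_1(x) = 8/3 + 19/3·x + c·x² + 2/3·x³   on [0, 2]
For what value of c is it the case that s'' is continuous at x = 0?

s_0''(x) = 12 - 6·(x + 1), so s_0''(0) = 6. On the right, s_1''(0) = 2c, so c = 3.

3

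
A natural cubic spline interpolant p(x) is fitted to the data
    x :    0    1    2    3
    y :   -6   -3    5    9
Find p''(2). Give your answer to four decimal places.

-8.4000

Let M_i = p''(x_i). Step sizes h_i = 1, 1, 1; slopes of the chords Δ_i = (y_(i+1) - y_i)/h_i = 3, 8, 4.
  1·M_0 + 4·M_1 + 1·M_2 = 6(Δ_1 - Δ_0) = 30
  1·M_1 + 4·M_2 + 1·M_3 = 6(Δ_2 - Δ_1) = -24
Natural end conditions: M_0 = M_3 = 0.
Solving: M_0 = 0, M_1 = 48/5, M_2 = -42/5, M_3 = 0.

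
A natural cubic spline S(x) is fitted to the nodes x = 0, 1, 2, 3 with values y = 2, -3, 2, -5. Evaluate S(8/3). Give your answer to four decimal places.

-1.5210

Write M_i for S''(x_i). With h_i = 1, 1, 1 and divided differences Δ_i = -5, 5, -7, the continuity of S' gives the tridiagonal system
  1·M_0 + 4·M_1 + 1·M_2 = 6(Δ_1 - Δ_0) = 60
  1·M_1 + 4·M_2 + 1·M_3 = 6(Δ_2 - Δ_1) = -72
Natural end conditions: M_0 = M_3 = 0.
Forward elimination and back-substitution give M_0 = 0, M_1 = 104/5, M_2 = -116/5, M_3 = 0.
On [2, 3], S(x) = 2 + 11/15·(x - 2) - 58/5·(x - 2)² + 58/15·(x - 2)³.
With (x - 2) = 2/3: S(8/3) = -616/405.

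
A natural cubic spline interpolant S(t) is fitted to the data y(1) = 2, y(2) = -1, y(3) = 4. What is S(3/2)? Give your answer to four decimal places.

-0.2500

Put M_i = S'' at the i-th knot. Here h = (1, 1) and Δ = (-3, 5), so the interior equations h_(i-1)·M_(i-1) + 2(h_(i-1)+h_i)·M_i + h_i·M_(i+1) = 6(Δ_i − Δ_(i-1)) read
  1·M_0 + 4·M_1 + 1·M_2 = 6(Δ_1 - Δ_0) = 48
Natural end conditions: M_0 = M_2 = 0.
Solving: M_0 = 0, M_1 = 12, M_2 = 0.
On [1, 2], S(t) = 2 - 5·(t - 1) + 0·(t - 1)² + 2·(t - 1)³.
With (t - 1) = 1/2: S(3/2) = -1/4.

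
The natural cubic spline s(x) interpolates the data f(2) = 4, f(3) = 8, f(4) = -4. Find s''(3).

-24

Write M_i for s''(x_i). With h_i = 1, 1 and divided differences Δ_i = 4, -12, the continuity of s' gives the tridiagonal system
  1·M_0 + 4·M_1 + 1·M_2 = 6(Δ_1 - Δ_0) = -96
Natural end conditions: M_0 = M_2 = 0.
Hence M_0 = 0, M_1 = -24, M_2 = 0.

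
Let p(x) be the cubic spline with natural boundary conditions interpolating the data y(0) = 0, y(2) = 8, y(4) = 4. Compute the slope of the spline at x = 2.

Write m_i for p''(x_i). With h_i = 2, 2 and divided differences Δ_i = 4, -2, the continuity of p' gives the tridiagonal system
  2·m_0 + 8·m_1 + 2·m_2 = 6(Δ_1 - Δ_0) = -36
Natural end conditions: m_0 = m_2 = 0.
Forward elimination and back-substitution give m_0 = 0, m_1 = -9/2, m_2 = 0.
On [2, 4], p'(x) = b_1 + 2c_1·(x - 2) + 3d_1·(x - 2)² with b_1 = Δ_1 - h_1(2m_1 + m_2)/6 = 1, c_1 = m_1/2 = -9/4, d_1 = (m_2 - m_1)/(6h_1) = 3/8. So p'(2) = 1.

1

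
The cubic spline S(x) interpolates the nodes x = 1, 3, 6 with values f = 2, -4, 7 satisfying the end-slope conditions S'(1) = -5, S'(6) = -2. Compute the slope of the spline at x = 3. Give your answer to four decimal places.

1.4000

Let σ_i = S''(x_i). Step sizes h_i = 2, 3; slopes of the chords Δ_i = (y_(i+1) - y_i)/h_i = -3, 11/3.
  2·σ_0 + 10·σ_1 + 3·σ_2 = 6(Δ_1 - Δ_0) = 40
Clamped end conditions give two more equations: 2h_0·σ_0 + h_0·σ_1 = 6(Δ_0 - S'(1)) = 12 and h_1·σ_1 + 2h_1·σ_2 = 6(S'(6) - Δ_1) = -34.
Solving: σ_0 = -2/5, σ_1 = 34/5, σ_2 = -136/15.
On [3, 6], S'(x) = b_1 + 2c_1·(x - 3) + 3d_1·(x - 3)² with b_1 = Δ_1 - h_1(2σ_1 + σ_2)/6 = 7/5, c_1 = σ_1/2 = 17/5, d_1 = (σ_2 - σ_1)/(6h_1) = -119/135. So S'(3) = 7/5.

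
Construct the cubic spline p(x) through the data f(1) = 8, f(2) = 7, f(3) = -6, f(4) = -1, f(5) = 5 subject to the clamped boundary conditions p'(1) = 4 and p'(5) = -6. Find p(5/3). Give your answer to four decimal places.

9.0238

Let M_i = p''(x_i). Step sizes h_i = 1, 1, 1, 1; slopes of the chords Δ_i = (y_(i+1) - y_i)/h_i = -1, -13, 5, 6.
  1·M_0 + 4·M_1 + 1·M_2 = 6(Δ_1 - Δ_0) = -72
  1·M_1 + 4·M_2 + 1·M_3 = 6(Δ_2 - Δ_1) = 108
  1·M_2 + 4·M_3 + 1·M_4 = 6(Δ_3 - Δ_2) = 6
Clamped end conditions give two more equations: 2h_0·M_0 + h_0·M_1 = 6(Δ_0 - p'(1)) = -30 and h_3·M_3 + 2h_3·M_4 = 6(p'(5) - Δ_3) = -72.
Forward elimination and back-substitution give M_0 = -61/28, M_1 = -359/14, M_2 = 131/4, M_3 = 37/14, M_4 = -1045/28.
On [1, 2], p(x) = 8 + 4·(x - 1) - 61/56·(x - 1)² - 219/56·(x - 1)³.
With (x - 1) = 2/3: p(5/3) = 379/42.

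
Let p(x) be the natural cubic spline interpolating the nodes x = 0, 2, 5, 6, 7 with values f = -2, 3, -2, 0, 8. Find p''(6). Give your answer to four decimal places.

8.2518

Let σ_i = p''(x_i). Step sizes h_i = 2, 3, 1, 1; slopes of the chords Δ_i = (y_(i+1) - y_i)/h_i = 5/2, -5/3, 2, 8.
  2·σ_0 + 10·σ_1 + 3·σ_2 = 6(Δ_1 - Δ_0) = -25
  3·σ_1 + 8·σ_2 + 1·σ_3 = 6(Δ_2 - Δ_1) = 22
  1·σ_2 + 4·σ_3 + 1·σ_4 = 6(Δ_3 - Δ_2) = 36
Natural end conditions: σ_0 = σ_4 = 0.
Solving: σ_0 = 0, σ_1 = -931/274, σ_2 = 410/137, σ_3 = 2261/274, σ_4 = 0.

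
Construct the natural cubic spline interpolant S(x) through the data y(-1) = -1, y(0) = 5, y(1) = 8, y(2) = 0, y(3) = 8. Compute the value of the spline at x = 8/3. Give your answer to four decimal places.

Write M_i for S''(x_i). With h_i = 1, 1, 1, 1 and divided differences Δ_i = 6, 3, -8, 8, the continuity of S' gives the tridiagonal system
  1·M_0 + 4·M_1 + 1·M_2 = 6(Δ_1 - Δ_0) = -18
  1·M_1 + 4·M_2 + 1·M_3 = 6(Δ_2 - Δ_1) = -66
  1·M_2 + 4·M_3 + 1·M_4 = 6(Δ_3 - Δ_2) = 96
Natural end conditions: M_0 = M_4 = 0.
Solving: M_0 = 0, M_1 = 45/28, M_2 = -171/7, M_3 = 843/28, M_4 = 0.
On [2, 3], S(x) = 0 - 57/28·(x - 2) + 843/56·(x - 2)² - 281/56·(x - 2)³.
With (x - 2) = 2/3: S(8/3) = 727/189.

3.8466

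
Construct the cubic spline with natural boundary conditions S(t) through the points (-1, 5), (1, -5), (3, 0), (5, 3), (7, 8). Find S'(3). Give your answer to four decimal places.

With m_i denoting the second derivative at x_i, h_i = 2, 2, 2, 2, and Δ_i = (y_(i+1) − y_i)/h_i = -5, 5/2, 3/2, 5/2:
  2·m_0 + 8·m_1 + 2·m_2 = 6(Δ_1 - Δ_0) = 45
  2·m_1 + 8·m_2 + 2·m_3 = 6(Δ_2 - Δ_1) = -6
  2·m_2 + 8·m_3 + 2·m_4 = 6(Δ_3 - Δ_2) = 6
Natural end conditions: m_0 = m_4 = 0.
Solving: m_0 = 0, m_1 = 705/112, m_2 = -75/28, m_3 = 159/112, m_4 = 0.
On [3, 5], S'(t) = b_2 + 2c_2·(t - 3) + 3d_2·(t - 3)² with b_2 = Δ_2 - h_2(2m_2 + m_3)/6 = 45/16, c_2 = m_2/2 = -75/56, d_2 = (m_3 - m_2)/(6h_2) = 153/448. So S'(3) = 45/16.

2.8125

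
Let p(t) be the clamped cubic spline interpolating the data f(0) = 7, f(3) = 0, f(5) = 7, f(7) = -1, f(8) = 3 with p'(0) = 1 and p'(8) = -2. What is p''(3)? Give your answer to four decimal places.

8.0472

Let M_i = p''(x_i). Step sizes h_i = 3, 2, 2, 1; slopes of the chords Δ_i = (y_(i+1) - y_i)/h_i = -7/3, 7/2, -4, 4.
  3·M_0 + 10·M_1 + 2·M_2 = 6(Δ_1 - Δ_0) = 35
  2·M_1 + 8·M_2 + 2·M_3 = 6(Δ_2 - Δ_1) = -45
  2·M_2 + 6·M_3 + 1·M_4 = 6(Δ_3 - Δ_2) = 48
Clamped end conditions give two more equations: 2h_0·M_0 + h_0·M_1 = 6(Δ_0 - p'(0)) = -20 and h_3·M_3 + 2h_3·M_4 = 6(p'(8) - Δ_3) = -36.
Solving the tridiagonal system: M_0 = -4679/636, M_1 = 853/106, M_2 = -4961/424, M_3 = 1723/106, M_4 = -5539/212.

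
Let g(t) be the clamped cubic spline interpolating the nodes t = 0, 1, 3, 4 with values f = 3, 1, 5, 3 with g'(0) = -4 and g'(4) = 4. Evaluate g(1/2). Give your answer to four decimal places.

1.4071

Put M_i = g'' at the i-th knot. Here h = (1, 2, 1) and Δ = (-2, 2, -2), so the interior equations h_(i-1)·M_(i-1) + 2(h_(i-1)+h_i)·M_i + h_i·M_(i+1) = 6(Δ_i − Δ_(i-1)) read
  1·M_0 + 6·M_1 + 2·M_2 = 6(Δ_1 - Δ_0) = 24
  2·M_1 + 6·M_2 + 1·M_3 = 6(Δ_2 - Δ_1) = -24
Clamped end conditions give two more equations: 2h_0·M_0 + h_0·M_1 = 6(Δ_0 - g'(0)) = 12 and h_2·M_2 + 2h_2·M_3 = 6(g'(4) - Δ_2) = 36.
Hence M_0 = 88/35, M_1 = 244/35, M_2 = -356/35, M_3 = 808/35.
On [0, 1], g(t) = 3 - 4·t + 44/35·t² + 26/35·t³.
With t = 1/2: g(1/2) = 197/140.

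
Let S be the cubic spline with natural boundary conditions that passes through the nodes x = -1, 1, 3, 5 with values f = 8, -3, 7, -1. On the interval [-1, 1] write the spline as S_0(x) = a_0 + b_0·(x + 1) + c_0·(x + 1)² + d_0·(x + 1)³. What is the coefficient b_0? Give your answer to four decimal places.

Let M_i = S''(x_i). Step sizes h_i = 2, 2, 2; slopes of the chords Δ_i = (y_(i+1) - y_i)/h_i = -11/2, 5, -4.
  2·M_0 + 8·M_1 + 2·M_2 = 6(Δ_1 - Δ_0) = 63
  2·M_1 + 8·M_2 + 2·M_3 = 6(Δ_2 - Δ_1) = -54
Natural end conditions: M_0 = M_3 = 0.
Solving the tridiagonal system: M_0 = 0, M_1 = 51/5, M_2 = -93/10, M_3 = 0.
On [-1, 1], with S_0(x) = a_0 + b_0·(x + 1) + c_0·(x + 1)² + d_0·(x + 1)³: c_0 = M_0/2 = 0, d_0 = (M_1 - M_0)/(6h_0) = 17/20, b_0 = Δ_0 - h_0(2M_0 + M_1)/6 = -89/10.

-8.9000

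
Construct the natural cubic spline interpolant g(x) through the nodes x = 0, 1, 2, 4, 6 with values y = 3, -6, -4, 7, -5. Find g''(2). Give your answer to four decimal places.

4.1429

Let M_i = g''(x_i). Step sizes h_i = 1, 1, 2, 2; slopes of the chords Δ_i = (y_(i+1) - y_i)/h_i = -9, 2, 11/2, -6.
  1·M_0 + 4·M_1 + 1·M_2 = 6(Δ_1 - Δ_0) = 66
  1·M_1 + 6·M_2 + 2·M_3 = 6(Δ_2 - Δ_1) = 21
  2·M_2 + 8·M_3 + 2·M_4 = 6(Δ_3 - Δ_2) = -69
Natural end conditions: M_0 = M_4 = 0.
Solving the tridiagonal system: M_0 = 0, M_1 = 433/28, M_2 = 29/7, M_3 = -541/56, M_4 = 0.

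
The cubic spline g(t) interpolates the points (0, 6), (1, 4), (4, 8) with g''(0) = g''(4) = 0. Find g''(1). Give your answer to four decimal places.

2.5000

Let σ_i = g''(x_i). Step sizes h_i = 1, 3; slopes of the chords Δ_i = (y_(i+1) - y_i)/h_i = -2, 4/3.
  1·σ_0 + 8·σ_1 + 3·σ_2 = 6(Δ_1 - Δ_0) = 20
Natural end conditions: σ_0 = σ_2 = 0.
Solving the tridiagonal system: σ_0 = 0, σ_1 = 5/2, σ_2 = 0.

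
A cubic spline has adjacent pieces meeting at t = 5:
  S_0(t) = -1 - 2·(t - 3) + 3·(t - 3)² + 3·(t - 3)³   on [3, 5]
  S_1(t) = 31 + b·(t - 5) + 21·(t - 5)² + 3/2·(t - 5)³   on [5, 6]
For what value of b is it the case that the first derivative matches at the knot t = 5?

46

S_0'(t) = -2 + 6·(t - 3) + 9·(t - 3)², so S_0'(5) = 46. On the right, S_1'(5) = b, so b = 46.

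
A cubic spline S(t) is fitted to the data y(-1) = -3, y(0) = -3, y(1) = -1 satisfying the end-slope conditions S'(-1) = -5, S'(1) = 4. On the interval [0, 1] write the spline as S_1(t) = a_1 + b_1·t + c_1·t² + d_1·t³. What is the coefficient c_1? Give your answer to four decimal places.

Put M_i = S'' at the i-th knot. Here h = (1, 1) and Δ = (0, 2), so the interior equations h_(i-1)·M_(i-1) + 2(h_(i-1)+h_i)·M_i + h_i·M_(i+1) = 6(Δ_i − Δ_(i-1)) read
  1·M_0 + 4·M_1 + 1·M_2 = 6(Δ_1 - Δ_0) = 12
Clamped end conditions give two more equations: 2h_0·M_0 + h_0·M_1 = 6(Δ_0 - S'(-1)) = 30 and h_1·M_1 + 2h_1·M_2 = 6(S'(1) - Δ_1) = 12.
Hence M_0 = 33/2, M_1 = -3, M_2 = 15/2.
On [0, 1], with S_1(t) = a_1 + b_1·t + c_1·t² + d_1·t³: c_1 = M_1/2 = -3/2, d_1 = (M_2 - M_1)/(6h_1) = 7/4, b_1 = Δ_1 - h_1(2M_1 + M_2)/6 = 7/4.

-1.5000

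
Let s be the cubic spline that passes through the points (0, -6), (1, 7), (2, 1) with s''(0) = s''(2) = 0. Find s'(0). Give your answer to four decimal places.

17.7500

Let M_i = s''(x_i). Step sizes h_i = 1, 1; slopes of the chords Δ_i = (y_(i+1) - y_i)/h_i = 13, -6.
  1·M_0 + 4·M_1 + 1·M_2 = 6(Δ_1 - Δ_0) = -114
Natural end conditions: M_0 = M_2 = 0.
Hence M_0 = 0, M_1 = -57/2, M_2 = 0.
On [0, 1], s'(x) = b_0 + 2c_0·x + 3d_0·x² with b_0 = Δ_0 - h_0(2M_0 + M_1)/6 = 71/4, c_0 = M_0/2 = 0, d_0 = (M_1 - M_0)/(6h_0) = -19/4. So s'(0) = 71/4.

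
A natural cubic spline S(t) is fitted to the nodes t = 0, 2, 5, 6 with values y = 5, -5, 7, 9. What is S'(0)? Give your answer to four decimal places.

-7.1972

Put M_i = S'' at the i-th knot. Here h = (2, 3, 1) and Δ = (-5, 4, 2), so the interior equations h_(i-1)·M_(i-1) + 2(h_(i-1)+h_i)·M_i + h_i·M_(i+1) = 6(Δ_i − Δ_(i-1)) read
  2·M_0 + 10·M_1 + 3·M_2 = 6(Δ_1 - Δ_0) = 54
  3·M_1 + 8·M_2 + 1·M_3 = 6(Δ_2 - Δ_1) = -12
Natural end conditions: M_0 = M_3 = 0.
Solving: M_0 = 0, M_1 = 468/71, M_2 = -282/71, M_3 = 0.
On [0, 2], S'(t) = b_0 + 2c_0·t + 3d_0·t² with b_0 = Δ_0 - h_0(2M_0 + M_1)/6 = -511/71, c_0 = M_0/2 = 0, d_0 = (M_1 - M_0)/(6h_0) = 39/71. So S'(0) = -511/71.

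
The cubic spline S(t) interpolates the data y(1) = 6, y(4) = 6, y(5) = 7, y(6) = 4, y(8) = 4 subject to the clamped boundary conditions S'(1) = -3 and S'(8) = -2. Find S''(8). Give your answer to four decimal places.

-6.1772

Put M_i = S'' at the i-th knot. Here h = (3, 1, 1, 2) and Δ = (0, 1, -3, 0), so the interior equations h_(i-1)·M_(i-1) + 2(h_(i-1)+h_i)·M_i + h_i·M_(i+1) = 6(Δ_i − Δ_(i-1)) read
  3·M_0 + 8·M_1 + 1·M_2 = 6(Δ_1 - Δ_0) = 6
  1·M_1 + 4·M_2 + 1·M_3 = 6(Δ_2 - Δ_1) = -24
  1·M_2 + 6·M_3 + 2·M_4 = 6(Δ_3 - Δ_2) = 18
Clamped end conditions give two more equations: 2h_0·M_0 + h_0·M_1 = 6(Δ_0 - S'(1)) = 18 and h_3·M_3 + 2h_3·M_4 = 6(S'(8) - Δ_3) = -12.
Solving the tridiagonal system: M_0 = 208/79, M_1 = 58/79, M_2 = -614/79, M_3 = 502/79, M_4 = -488/79.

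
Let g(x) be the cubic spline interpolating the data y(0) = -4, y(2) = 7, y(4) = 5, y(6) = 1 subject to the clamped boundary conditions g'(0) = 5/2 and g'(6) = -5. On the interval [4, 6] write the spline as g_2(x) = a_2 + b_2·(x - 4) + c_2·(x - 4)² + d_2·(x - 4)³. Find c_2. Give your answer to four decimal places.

1.3000

With M_i denoting the second derivative at x_i, h_i = 2, 2, 2, and Δ_i = (y_(i+1) − y_i)/h_i = 11/2, -1, -2:
  2·M_0 + 8·M_1 + 2·M_2 = 6(Δ_1 - Δ_0) = -39
  2·M_1 + 8·M_2 + 2·M_3 = 6(Δ_2 - Δ_1) = -6
Clamped end conditions give two more equations: 2h_0·M_0 + h_0·M_1 = 6(Δ_0 - g'(0)) = 18 and h_2·M_2 + 2h_2·M_3 = 6(g'(6) - Δ_2) = -18.
Solving: M_0 = 83/10, M_1 = -38/5, M_2 = 13/5, M_3 = -29/5.
On [4, 6], with g_2(x) = a_2 + b_2·(x - 4) + c_2·(x - 4)² + d_2·(x - 4)³: c_2 = M_2/2 = 13/10, d_2 = (M_3 - M_2)/(6h_2) = -7/10, b_2 = Δ_2 - h_2(2M_2 + M_3)/6 = -9/5.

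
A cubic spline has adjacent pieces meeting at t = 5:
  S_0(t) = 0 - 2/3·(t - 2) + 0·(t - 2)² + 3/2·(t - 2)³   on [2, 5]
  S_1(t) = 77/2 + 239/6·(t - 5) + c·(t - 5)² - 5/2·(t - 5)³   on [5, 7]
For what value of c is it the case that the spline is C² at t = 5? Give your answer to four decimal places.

13.5000

S_0''(t) = 0 + 9·(t - 2), so S_0''(5) = 27. On the right, S_1''(5) = 2c, so c = 27/2.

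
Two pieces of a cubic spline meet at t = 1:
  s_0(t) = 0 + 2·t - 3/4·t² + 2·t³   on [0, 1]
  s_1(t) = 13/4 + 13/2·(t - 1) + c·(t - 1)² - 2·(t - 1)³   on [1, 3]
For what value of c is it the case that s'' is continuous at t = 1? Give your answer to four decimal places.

5.2500

s_0''(t) = -3/2 + 12·t, so s_0''(1) = 21/2. On the right, s_1''(1) = 2c, so c = 21/4.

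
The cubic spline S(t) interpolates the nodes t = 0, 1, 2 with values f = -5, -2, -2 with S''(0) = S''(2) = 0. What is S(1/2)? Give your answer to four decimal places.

-3.2188

Write M_i for S''(x_i). With h_i = 1, 1 and divided differences Δ_i = 3, 0, the continuity of S' gives the tridiagonal system
  1·M_0 + 4·M_1 + 1·M_2 = 6(Δ_1 - Δ_0) = -18
Natural end conditions: M_0 = M_2 = 0.
Solving: M_0 = 0, M_1 = -9/2, M_2 = 0.
On [0, 1], S(t) = -5 + 15/4·t + 0·t² - 3/4·t³.
With t = 1/2: S(1/2) = -103/32.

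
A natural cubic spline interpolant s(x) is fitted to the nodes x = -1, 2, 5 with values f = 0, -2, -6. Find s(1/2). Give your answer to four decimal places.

Put σ_i = s'' at the i-th knot. Here h = (3, 3) and Δ = (-2/3, -4/3), so the interior equations h_(i-1)·σ_(i-1) + 2(h_(i-1)+h_i)·σ_i + h_i·σ_(i+1) = 6(Δ_i − Δ_(i-1)) read
  3·σ_0 + 12·σ_1 + 3·σ_2 = 6(Δ_1 - Δ_0) = -4
Natural end conditions: σ_0 = σ_2 = 0.
Hence σ_0 = 0, σ_1 = -1/3, σ_2 = 0.
On [-1, 2], s(x) = 0 - 1/2·(x + 1) + 0·(x + 1)² - 1/54·(x + 1)³.
With (x + 1) = 3/2: s(1/2) = -13/16.

-0.8125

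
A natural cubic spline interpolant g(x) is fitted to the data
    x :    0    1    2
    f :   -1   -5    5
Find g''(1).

21

Put M_i = g'' at the i-th knot. Here h = (1, 1) and Δ = (-4, 10), so the interior equations h_(i-1)·M_(i-1) + 2(h_(i-1)+h_i)·M_i + h_i·M_(i+1) = 6(Δ_i − Δ_(i-1)) read
  1·M_0 + 4·M_1 + 1·M_2 = 6(Δ_1 - Δ_0) = 84
Natural end conditions: M_0 = M_2 = 0.
Hence M_0 = 0, M_1 = 21, M_2 = 0.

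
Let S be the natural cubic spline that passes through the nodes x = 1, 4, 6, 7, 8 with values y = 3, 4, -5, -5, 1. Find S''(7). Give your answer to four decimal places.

Put σ_i = S'' at the i-th knot. Here h = (3, 2, 1, 1) and Δ = (1/3, -9/2, 0, 6), so the interior equations h_(i-1)·σ_(i-1) + 2(h_(i-1)+h_i)·σ_i + h_i·σ_(i+1) = 6(Δ_i − Δ_(i-1)) read
  3·σ_0 + 10·σ_1 + 2·σ_2 = 6(Δ_1 - Δ_0) = -29
  2·σ_1 + 6·σ_2 + 1·σ_3 = 6(Δ_2 - Δ_1) = 27
  1·σ_2 + 4·σ_3 + 1·σ_4 = 6(Δ_3 - Δ_2) = 36
Natural end conditions: σ_0 = σ_4 = 0.
Solving: σ_0 = 0, σ_1 = -811/214, σ_2 = 476/107, σ_3 = 844/107, σ_4 = 0.

7.8879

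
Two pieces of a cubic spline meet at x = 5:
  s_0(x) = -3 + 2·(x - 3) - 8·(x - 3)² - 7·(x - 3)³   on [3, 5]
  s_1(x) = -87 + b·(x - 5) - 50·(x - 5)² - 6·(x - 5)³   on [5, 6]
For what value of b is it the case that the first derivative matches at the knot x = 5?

s_0'(x) = 2 - 16·(x - 3) - 21·(x - 3)², so s_0'(5) = -114. On the right, s_1'(5) = b, so b = -114.

-114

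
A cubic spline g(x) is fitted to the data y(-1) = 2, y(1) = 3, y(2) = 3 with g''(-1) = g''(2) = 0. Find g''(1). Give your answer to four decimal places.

With M_i denoting the second derivative at x_i, h_i = 2, 1, and Δ_i = (y_(i+1) − y_i)/h_i = 1/2, 0:
  2·M_0 + 6·M_1 + 1·M_2 = 6(Δ_1 - Δ_0) = -3
Natural end conditions: M_0 = M_2 = 0.
Forward elimination and back-substitution give M_0 = 0, M_1 = -1/2, M_2 = 0.

-0.5000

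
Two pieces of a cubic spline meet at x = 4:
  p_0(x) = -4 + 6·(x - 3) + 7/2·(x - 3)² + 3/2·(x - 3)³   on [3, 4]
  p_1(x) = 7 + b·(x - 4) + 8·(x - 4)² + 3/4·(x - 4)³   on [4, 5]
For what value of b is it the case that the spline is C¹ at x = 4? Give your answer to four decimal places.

17.5000

p_0'(x) = 6 + 7·(x - 3) + 9/2·(x - 3)², so p_0'(4) = 35/2. On the right, p_1'(4) = b, so b = 35/2.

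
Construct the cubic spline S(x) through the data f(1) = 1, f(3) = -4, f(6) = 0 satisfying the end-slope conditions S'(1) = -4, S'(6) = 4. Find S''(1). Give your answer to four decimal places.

1.5500

With M_i denoting the second derivative at x_i, h_i = 2, 3, and Δ_i = (y_(i+1) − y_i)/h_i = -5/2, 4/3:
  2·M_0 + 10·M_1 + 3·M_2 = 6(Δ_1 - Δ_0) = 23
Clamped end conditions give two more equations: 2h_0·M_0 + h_0·M_1 = 6(Δ_0 - S'(1)) = 9 and h_1·M_1 + 2h_1·M_2 = 6(S'(6) - Δ_1) = 16.
Hence M_0 = 31/20, M_1 = 7/5, M_2 = 59/30.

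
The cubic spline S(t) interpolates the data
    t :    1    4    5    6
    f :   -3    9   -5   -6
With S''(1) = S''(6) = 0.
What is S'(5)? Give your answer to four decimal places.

Write σ_i for S''(x_i). With h_i = 3, 1, 1 and divided differences Δ_i = 4, -14, -1, the continuity of S' gives the tridiagonal system
  3·σ_0 + 8·σ_1 + 1·σ_2 = 6(Δ_1 - Δ_0) = -108
  1·σ_1 + 4·σ_2 + 1·σ_3 = 6(Δ_2 - Δ_1) = 78
Natural end conditions: σ_0 = σ_3 = 0.
Solving the tridiagonal system: σ_0 = 0, σ_1 = -510/31, σ_2 = 732/31, σ_3 = 0.
On [5, 6], S'(t) = b_2 + 2c_2·(t - 5) + 3d_2·(t - 5)² with b_2 = Δ_2 - h_2(2σ_2 + σ_3)/6 = -275/31, c_2 = σ_2/2 = 366/31, d_2 = (σ_3 - σ_2)/(6h_2) = -122/31. So S'(5) = -275/31.

-8.8710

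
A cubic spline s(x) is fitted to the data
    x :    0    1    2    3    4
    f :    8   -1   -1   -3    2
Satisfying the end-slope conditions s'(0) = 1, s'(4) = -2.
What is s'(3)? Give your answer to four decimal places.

Put σ_i = s'' at the i-th knot. Here h = (1, 1, 1, 1) and Δ = (-9, 0, -2, 5), so the interior equations h_(i-1)·σ_(i-1) + 2(h_(i-1)+h_i)·σ_i + h_i·σ_(i+1) = 6(Δ_i − Δ_(i-1)) read
  1·σ_0 + 4·σ_1 + 1·σ_2 = 6(Δ_1 - Δ_0) = 54
  1·σ_1 + 4·σ_2 + 1·σ_3 = 6(Δ_2 - Δ_1) = -12
  1·σ_2 + 4·σ_3 + 1·σ_4 = 6(Δ_3 - Δ_2) = 42
Clamped end conditions give two more equations: 2h_0·σ_0 + h_0·σ_1 = 6(Δ_0 - s'(0)) = -60 and h_3·σ_3 + 2h_3·σ_4 = 6(s'(4) - Δ_3) = -42.
Solving: σ_0 = -177/4, σ_1 = 57/2, σ_2 = -63/4, σ_3 = 45/2, σ_4 = -129/4.
On [3, 4], s'(x) = b_3 + 2c_3·(x - 3) + 3d_3·(x - 3)² with b_3 = Δ_3 - h_3(2σ_3 + σ_4)/6 = 23/8, c_3 = σ_3/2 = 45/4, d_3 = (σ_4 - σ_3)/(6h_3) = -73/8. So s'(3) = 23/8.

2.8750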